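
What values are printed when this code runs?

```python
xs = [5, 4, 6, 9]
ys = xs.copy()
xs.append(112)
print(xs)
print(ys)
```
[5, 4, 6, 9, 112]
[5, 4, 6, 9]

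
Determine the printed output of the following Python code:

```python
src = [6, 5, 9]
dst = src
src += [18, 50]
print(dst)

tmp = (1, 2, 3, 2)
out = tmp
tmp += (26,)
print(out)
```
[6, 5, 9, 18, 50]
(1, 2, 3, 2)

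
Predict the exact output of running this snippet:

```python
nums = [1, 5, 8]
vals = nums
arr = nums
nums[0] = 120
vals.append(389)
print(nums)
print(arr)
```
[120, 5, 8, 389]
[120, 5, 8, 389]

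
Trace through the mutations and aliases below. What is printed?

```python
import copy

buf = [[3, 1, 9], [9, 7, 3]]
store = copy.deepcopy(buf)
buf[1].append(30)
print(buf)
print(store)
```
[[3, 1, 9], [9, 7, 3, 30]]
[[3, 1, 9], [9, 7, 3]]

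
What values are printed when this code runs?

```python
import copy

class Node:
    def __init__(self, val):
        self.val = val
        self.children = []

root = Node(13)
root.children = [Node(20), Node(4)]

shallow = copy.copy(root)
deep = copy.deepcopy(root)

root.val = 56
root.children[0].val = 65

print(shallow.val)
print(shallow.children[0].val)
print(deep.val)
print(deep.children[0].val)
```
13
65
13
20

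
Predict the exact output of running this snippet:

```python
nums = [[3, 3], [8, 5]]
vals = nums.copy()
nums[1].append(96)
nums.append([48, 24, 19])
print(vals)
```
[[3, 3], [8, 5, 96]]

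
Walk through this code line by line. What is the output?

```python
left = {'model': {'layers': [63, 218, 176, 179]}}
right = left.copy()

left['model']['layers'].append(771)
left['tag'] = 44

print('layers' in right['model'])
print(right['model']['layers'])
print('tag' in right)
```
True
[63, 218, 176, 179, 771]
False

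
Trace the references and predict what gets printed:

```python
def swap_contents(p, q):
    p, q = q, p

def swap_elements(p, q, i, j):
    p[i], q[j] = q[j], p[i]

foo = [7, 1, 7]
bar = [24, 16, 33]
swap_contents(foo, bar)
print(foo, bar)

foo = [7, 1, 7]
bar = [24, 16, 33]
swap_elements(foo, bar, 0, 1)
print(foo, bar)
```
[7, 1, 7] [24, 16, 33]
[16, 1, 7] [24, 7, 33]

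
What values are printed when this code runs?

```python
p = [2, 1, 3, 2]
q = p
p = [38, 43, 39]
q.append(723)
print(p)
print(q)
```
[38, 43, 39]
[2, 1, 3, 2, 723]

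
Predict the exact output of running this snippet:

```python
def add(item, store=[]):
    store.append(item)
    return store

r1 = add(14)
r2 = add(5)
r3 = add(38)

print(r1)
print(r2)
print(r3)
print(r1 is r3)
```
[14, 5, 38]
[14, 5, 38]
[14, 5, 38]
True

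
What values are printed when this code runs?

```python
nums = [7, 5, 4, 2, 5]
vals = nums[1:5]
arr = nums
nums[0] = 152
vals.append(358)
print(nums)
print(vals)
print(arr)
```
[152, 5, 4, 2, 5]
[5, 4, 2, 5, 358]
[152, 5, 4, 2, 5]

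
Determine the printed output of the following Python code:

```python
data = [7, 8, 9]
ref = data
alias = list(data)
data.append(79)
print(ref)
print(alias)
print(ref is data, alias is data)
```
[7, 8, 9, 79]
[7, 8, 9]
True False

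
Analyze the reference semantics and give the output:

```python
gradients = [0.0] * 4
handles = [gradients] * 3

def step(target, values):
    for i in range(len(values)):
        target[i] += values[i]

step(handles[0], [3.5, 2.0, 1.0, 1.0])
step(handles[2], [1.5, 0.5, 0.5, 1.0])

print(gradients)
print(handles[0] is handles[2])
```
[5.0, 2.5, 1.5, 2.0]
True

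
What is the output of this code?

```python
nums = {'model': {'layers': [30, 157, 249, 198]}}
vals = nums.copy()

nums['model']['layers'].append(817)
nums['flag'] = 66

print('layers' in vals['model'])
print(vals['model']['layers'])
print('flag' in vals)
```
True
[30, 157, 249, 198, 817]
False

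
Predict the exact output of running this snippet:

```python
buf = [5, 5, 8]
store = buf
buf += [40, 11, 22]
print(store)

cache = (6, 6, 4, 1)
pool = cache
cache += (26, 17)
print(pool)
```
[5, 5, 8, 40, 11, 22]
(6, 6, 4, 1)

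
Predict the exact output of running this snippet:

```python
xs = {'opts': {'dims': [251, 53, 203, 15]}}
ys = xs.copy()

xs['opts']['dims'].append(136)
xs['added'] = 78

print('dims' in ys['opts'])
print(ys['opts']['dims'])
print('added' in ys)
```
True
[251, 53, 203, 15, 136]
False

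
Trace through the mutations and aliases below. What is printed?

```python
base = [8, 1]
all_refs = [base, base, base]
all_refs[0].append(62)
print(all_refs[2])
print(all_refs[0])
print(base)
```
[8, 1, 62]
[8, 1, 62]
[8, 1, 62]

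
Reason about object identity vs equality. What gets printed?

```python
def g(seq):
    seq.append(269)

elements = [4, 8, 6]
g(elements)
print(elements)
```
[4, 8, 6, 269]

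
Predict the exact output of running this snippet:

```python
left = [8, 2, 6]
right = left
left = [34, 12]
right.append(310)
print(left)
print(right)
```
[34, 12]
[8, 2, 6, 310]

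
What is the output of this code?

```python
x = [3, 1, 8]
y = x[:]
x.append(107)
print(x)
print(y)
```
[3, 1, 8, 107]
[3, 1, 8]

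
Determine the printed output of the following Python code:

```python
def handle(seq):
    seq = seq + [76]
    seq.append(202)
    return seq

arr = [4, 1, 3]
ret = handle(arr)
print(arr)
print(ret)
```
[4, 1, 3]
[4, 1, 3, 76, 202]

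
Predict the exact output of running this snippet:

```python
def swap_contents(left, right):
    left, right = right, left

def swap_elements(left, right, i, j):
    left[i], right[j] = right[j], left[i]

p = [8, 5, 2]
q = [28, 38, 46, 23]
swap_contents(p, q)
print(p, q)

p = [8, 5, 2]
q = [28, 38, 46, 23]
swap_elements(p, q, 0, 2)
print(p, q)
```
[8, 5, 2] [28, 38, 46, 23]
[46, 5, 2] [28, 38, 8, 23]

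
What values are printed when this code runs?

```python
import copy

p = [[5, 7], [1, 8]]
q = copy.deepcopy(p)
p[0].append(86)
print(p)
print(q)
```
[[5, 7, 86], [1, 8]]
[[5, 7], [1, 8]]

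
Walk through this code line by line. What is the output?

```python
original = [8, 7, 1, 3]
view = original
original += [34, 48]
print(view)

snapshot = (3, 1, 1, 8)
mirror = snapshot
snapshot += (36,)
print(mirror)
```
[8, 7, 1, 3, 34, 48]
(3, 1, 1, 8)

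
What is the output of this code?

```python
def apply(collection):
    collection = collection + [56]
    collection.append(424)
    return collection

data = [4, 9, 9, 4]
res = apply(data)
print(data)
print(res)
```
[4, 9, 9, 4]
[4, 9, 9, 4, 56, 424]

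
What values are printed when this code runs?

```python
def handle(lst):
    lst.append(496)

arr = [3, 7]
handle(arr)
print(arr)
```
[3, 7, 496]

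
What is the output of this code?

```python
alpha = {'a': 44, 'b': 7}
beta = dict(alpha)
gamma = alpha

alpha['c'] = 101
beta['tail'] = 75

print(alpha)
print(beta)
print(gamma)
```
{'a': 44, 'b': 7, 'c': 101}
{'a': 44, 'b': 7, 'tail': 75}
{'a': 44, 'b': 7, 'c': 101}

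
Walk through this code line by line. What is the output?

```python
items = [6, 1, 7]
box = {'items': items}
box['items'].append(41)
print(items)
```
[6, 1, 7, 41]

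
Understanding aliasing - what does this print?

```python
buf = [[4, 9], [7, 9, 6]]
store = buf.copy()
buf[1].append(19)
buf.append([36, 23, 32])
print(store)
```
[[4, 9], [7, 9, 6, 19]]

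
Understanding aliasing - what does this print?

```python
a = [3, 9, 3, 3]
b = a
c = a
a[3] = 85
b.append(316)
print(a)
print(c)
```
[3, 9, 3, 85, 316]
[3, 9, 3, 85, 316]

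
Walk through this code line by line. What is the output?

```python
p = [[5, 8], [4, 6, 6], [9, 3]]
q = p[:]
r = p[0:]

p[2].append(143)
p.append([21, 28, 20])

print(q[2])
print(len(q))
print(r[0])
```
[9, 3, 143]
3
[5, 8]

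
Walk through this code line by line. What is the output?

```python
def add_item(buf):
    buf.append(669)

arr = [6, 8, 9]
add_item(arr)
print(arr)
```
[6, 8, 9, 669]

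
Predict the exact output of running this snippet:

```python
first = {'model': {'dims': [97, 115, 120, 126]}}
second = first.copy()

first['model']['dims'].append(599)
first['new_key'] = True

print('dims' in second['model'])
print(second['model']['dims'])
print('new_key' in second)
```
True
[97, 115, 120, 126, 599]
False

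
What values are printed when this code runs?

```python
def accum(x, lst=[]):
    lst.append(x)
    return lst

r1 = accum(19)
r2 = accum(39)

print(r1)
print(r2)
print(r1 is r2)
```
[19, 39]
[19, 39]
True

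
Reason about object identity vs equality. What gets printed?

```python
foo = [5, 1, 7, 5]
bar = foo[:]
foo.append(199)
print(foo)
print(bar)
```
[5, 1, 7, 5, 199]
[5, 1, 7, 5]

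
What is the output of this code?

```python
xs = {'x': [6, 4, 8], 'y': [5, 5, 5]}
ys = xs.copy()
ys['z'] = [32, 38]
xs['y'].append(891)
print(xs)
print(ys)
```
{'x': [6, 4, 8], 'y': [5, 5, 5, 891]}
{'x': [6, 4, 8], 'y': [5, 5, 5, 891], 'z': [32, 38]}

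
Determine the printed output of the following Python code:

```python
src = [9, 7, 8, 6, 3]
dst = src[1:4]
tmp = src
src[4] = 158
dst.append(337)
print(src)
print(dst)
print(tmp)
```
[9, 7, 8, 6, 158]
[7, 8, 6, 337]
[9, 7, 8, 6, 158]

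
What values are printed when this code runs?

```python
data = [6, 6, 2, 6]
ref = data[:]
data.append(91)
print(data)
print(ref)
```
[6, 6, 2, 6, 91]
[6, 6, 2, 6]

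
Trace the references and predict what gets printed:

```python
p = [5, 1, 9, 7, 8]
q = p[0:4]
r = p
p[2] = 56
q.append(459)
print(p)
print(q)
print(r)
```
[5, 1, 56, 7, 8]
[5, 1, 9, 7, 459]
[5, 1, 56, 7, 8]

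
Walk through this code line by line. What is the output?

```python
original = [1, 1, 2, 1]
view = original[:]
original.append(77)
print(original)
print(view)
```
[1, 1, 2, 1, 77]
[1, 1, 2, 1]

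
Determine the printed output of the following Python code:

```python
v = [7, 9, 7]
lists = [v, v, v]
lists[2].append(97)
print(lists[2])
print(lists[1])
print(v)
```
[7, 9, 7, 97]
[7, 9, 7, 97]
[7, 9, 7, 97]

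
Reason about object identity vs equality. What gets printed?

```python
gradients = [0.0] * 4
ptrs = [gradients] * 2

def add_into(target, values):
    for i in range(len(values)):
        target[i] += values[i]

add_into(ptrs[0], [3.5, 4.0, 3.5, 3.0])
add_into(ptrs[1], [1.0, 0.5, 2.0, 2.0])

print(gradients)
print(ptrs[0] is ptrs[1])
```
[4.5, 4.5, 5.5, 5.0]
True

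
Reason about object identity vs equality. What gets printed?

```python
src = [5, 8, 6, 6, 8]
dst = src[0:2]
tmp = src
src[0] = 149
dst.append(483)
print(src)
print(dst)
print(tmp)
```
[149, 8, 6, 6, 8]
[5, 8, 483]
[149, 8, 6, 6, 8]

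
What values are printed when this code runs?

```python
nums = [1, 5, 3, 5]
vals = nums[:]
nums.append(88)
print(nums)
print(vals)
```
[1, 5, 3, 5, 88]
[1, 5, 3, 5]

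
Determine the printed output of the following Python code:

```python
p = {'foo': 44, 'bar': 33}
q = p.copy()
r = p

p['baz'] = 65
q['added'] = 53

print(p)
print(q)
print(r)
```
{'foo': 44, 'bar': 33, 'baz': 65}
{'foo': 44, 'bar': 33, 'added': 53}
{'foo': 44, 'bar': 33, 'baz': 65}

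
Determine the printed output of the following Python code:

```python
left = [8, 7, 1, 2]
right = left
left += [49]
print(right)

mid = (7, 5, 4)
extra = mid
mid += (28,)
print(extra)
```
[8, 7, 1, 2, 49]
(7, 5, 4)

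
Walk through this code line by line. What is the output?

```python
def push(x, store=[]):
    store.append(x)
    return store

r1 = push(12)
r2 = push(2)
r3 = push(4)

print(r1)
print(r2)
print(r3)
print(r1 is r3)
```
[12, 2, 4]
[12, 2, 4]
[12, 2, 4]
True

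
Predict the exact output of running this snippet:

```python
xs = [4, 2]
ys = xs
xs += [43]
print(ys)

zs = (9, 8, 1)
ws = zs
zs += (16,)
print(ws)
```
[4, 2, 43]
(9, 8, 1)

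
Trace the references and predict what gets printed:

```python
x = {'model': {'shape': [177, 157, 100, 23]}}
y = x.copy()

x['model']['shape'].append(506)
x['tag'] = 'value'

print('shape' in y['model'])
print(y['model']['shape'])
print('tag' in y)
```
True
[177, 157, 100, 23, 506]
False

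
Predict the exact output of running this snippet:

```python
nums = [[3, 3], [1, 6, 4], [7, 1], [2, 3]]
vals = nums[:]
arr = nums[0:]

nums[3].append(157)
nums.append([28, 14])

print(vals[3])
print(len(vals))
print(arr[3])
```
[2, 3, 157]
4
[2, 3, 157]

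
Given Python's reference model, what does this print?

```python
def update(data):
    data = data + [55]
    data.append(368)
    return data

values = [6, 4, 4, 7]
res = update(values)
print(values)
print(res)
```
[6, 4, 4, 7]
[6, 4, 4, 7, 55, 368]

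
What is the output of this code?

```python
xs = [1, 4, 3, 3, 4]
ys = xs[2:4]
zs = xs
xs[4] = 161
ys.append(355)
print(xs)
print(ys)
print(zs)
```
[1, 4, 3, 3, 161]
[3, 3, 355]
[1, 4, 3, 3, 161]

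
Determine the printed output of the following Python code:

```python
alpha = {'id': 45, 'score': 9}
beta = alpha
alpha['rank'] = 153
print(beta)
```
{'id': 45, 'score': 9, 'rank': 153}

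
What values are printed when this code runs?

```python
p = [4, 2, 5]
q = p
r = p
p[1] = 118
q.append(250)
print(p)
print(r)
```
[4, 118, 5, 250]
[4, 118, 5, 250]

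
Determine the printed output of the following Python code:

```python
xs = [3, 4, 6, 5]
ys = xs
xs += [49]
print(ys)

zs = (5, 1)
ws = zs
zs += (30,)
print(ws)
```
[3, 4, 6, 5, 49]
(5, 1)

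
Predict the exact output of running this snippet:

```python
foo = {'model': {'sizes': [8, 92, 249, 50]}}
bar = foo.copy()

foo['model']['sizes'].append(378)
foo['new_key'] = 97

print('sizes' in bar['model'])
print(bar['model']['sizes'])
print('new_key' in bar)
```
True
[8, 92, 249, 50, 378]
False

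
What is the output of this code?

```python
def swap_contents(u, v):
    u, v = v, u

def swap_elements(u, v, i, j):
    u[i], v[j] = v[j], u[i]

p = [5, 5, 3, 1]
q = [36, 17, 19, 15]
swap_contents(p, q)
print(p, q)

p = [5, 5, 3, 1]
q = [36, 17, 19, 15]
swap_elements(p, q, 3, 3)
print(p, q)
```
[5, 5, 3, 1] [36, 17, 19, 15]
[5, 5, 3, 15] [36, 17, 19, 1]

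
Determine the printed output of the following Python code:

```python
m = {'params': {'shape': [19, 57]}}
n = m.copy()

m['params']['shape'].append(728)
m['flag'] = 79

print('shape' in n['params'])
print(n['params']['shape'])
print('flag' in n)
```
True
[19, 57, 728]
False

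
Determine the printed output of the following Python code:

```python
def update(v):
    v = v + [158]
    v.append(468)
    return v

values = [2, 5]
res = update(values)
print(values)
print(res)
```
[2, 5]
[2, 5, 158, 468]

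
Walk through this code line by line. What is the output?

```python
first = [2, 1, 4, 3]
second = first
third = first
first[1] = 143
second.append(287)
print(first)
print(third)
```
[2, 143, 4, 3, 287]
[2, 143, 4, 3, 287]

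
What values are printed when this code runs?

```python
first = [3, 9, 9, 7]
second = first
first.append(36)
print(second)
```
[3, 9, 9, 7, 36]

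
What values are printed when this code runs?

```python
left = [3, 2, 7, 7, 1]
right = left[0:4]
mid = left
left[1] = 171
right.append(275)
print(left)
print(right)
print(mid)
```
[3, 171, 7, 7, 1]
[3, 2, 7, 7, 275]
[3, 171, 7, 7, 1]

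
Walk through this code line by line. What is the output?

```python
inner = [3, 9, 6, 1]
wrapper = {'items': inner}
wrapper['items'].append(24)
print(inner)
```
[3, 9, 6, 1, 24]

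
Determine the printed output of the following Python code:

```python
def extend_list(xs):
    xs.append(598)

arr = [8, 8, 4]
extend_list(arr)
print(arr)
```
[8, 8, 4, 598]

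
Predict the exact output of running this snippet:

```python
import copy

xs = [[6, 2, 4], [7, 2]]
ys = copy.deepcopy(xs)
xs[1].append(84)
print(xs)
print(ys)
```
[[6, 2, 4], [7, 2, 84]]
[[6, 2, 4], [7, 2]]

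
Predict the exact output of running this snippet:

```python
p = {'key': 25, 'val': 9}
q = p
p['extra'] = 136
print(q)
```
{'key': 25, 'val': 9, 'extra': 136}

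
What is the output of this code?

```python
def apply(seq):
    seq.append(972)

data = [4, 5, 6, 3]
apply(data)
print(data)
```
[4, 5, 6, 3, 972]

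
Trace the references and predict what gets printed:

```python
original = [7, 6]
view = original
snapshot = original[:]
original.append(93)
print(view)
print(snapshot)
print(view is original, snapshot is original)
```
[7, 6, 93]
[7, 6]
True False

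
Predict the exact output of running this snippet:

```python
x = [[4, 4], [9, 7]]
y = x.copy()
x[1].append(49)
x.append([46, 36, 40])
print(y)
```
[[4, 4], [9, 7, 49]]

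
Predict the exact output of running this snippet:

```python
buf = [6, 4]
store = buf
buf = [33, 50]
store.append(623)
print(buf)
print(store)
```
[33, 50]
[6, 4, 623]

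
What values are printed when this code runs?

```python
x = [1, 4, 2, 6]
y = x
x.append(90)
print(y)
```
[1, 4, 2, 6, 90]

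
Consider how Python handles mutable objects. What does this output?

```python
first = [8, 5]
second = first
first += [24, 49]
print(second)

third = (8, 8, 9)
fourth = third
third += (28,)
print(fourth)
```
[8, 5, 24, 49]
(8, 8, 9)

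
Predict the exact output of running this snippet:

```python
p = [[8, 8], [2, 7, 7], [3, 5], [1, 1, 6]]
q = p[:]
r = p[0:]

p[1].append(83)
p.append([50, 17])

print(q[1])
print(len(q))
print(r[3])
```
[2, 7, 7, 83]
4
[1, 1, 6]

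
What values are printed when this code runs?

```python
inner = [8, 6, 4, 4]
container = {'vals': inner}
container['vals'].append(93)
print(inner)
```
[8, 6, 4, 4, 93]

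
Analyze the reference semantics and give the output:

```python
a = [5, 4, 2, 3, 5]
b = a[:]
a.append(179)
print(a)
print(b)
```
[5, 4, 2, 3, 5, 179]
[5, 4, 2, 3, 5]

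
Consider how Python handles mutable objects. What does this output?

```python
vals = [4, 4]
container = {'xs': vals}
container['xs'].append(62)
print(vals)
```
[4, 4, 62]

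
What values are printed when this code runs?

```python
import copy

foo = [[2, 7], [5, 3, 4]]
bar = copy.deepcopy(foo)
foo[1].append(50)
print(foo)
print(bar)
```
[[2, 7], [5, 3, 4, 50]]
[[2, 7], [5, 3, 4]]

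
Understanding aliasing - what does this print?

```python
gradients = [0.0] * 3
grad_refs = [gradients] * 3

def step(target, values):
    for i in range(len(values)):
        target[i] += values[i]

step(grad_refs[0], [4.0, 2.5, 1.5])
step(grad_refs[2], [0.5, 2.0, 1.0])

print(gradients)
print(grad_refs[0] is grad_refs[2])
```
[4.5, 4.5, 2.5]
True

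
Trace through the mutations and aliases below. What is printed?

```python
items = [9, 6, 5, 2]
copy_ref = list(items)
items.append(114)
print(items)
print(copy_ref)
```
[9, 6, 5, 2, 114]
[9, 6, 5, 2]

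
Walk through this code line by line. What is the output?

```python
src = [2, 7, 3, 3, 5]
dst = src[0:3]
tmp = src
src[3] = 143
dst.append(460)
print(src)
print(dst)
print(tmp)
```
[2, 7, 3, 143, 5]
[2, 7, 3, 460]
[2, 7, 3, 143, 5]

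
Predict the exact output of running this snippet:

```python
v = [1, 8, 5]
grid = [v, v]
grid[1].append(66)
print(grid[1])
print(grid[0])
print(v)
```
[1, 8, 5, 66]
[1, 8, 5, 66]
[1, 8, 5, 66]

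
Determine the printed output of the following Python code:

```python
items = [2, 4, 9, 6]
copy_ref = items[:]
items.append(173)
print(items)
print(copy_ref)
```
[2, 4, 9, 6, 173]
[2, 4, 9, 6]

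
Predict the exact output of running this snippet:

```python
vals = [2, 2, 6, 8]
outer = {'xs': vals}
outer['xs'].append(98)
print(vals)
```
[2, 2, 6, 8, 98]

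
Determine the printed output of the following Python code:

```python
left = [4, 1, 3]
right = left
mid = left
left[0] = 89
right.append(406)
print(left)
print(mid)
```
[89, 1, 3, 406]
[89, 1, 3, 406]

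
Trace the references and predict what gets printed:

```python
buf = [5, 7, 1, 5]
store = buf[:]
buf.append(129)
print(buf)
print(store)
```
[5, 7, 1, 5, 129]
[5, 7, 1, 5]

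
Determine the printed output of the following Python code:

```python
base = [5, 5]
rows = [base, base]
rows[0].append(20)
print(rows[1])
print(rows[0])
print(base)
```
[5, 5, 20]
[5, 5, 20]
[5, 5, 20]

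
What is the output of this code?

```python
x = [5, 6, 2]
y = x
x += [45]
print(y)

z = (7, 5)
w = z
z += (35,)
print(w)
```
[5, 6, 2, 45]
(7, 5)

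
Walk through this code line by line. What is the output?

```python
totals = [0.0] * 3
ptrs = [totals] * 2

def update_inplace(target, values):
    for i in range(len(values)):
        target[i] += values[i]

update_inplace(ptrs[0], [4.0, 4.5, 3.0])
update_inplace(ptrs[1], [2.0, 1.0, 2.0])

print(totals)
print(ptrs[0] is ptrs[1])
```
[6.0, 5.5, 5.0]
True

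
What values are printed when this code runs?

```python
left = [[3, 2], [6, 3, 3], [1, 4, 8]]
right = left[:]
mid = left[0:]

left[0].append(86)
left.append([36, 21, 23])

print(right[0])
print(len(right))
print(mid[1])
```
[3, 2, 86]
3
[6, 3, 3]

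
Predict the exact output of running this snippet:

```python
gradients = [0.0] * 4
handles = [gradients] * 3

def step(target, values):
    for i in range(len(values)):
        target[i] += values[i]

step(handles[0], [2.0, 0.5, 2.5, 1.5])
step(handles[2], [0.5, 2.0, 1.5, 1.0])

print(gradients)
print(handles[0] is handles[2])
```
[2.5, 2.5, 4.0, 2.5]
True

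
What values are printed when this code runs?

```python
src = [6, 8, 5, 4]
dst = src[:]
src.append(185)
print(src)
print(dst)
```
[6, 8, 5, 4, 185]
[6, 8, 5, 4]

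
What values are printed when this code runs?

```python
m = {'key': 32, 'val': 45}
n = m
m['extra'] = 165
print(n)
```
{'key': 32, 'val': 45, 'extra': 165}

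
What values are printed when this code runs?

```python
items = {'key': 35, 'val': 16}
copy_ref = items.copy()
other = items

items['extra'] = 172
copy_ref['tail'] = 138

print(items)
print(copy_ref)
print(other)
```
{'key': 35, 'val': 16, 'extra': 172}
{'key': 35, 'val': 16, 'tail': 138}
{'key': 35, 'val': 16, 'extra': 172}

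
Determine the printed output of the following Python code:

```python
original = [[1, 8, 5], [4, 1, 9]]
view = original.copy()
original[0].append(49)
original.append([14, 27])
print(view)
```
[[1, 8, 5, 49], [4, 1, 9]]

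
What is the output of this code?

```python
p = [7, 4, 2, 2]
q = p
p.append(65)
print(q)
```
[7, 4, 2, 2, 65]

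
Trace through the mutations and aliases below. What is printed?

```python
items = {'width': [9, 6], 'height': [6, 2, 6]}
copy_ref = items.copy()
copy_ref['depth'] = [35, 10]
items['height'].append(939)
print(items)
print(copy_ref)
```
{'width': [9, 6], 'height': [6, 2, 6, 939]}
{'width': [9, 6], 'height': [6, 2, 6, 939], 'depth': [35, 10]}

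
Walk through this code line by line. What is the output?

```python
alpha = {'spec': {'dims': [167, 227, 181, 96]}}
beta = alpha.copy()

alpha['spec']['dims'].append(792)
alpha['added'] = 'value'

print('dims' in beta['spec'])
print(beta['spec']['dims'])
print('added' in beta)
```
True
[167, 227, 181, 96, 792]
False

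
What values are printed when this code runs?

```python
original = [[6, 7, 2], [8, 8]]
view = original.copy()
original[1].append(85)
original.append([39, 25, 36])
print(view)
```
[[6, 7, 2], [8, 8, 85]]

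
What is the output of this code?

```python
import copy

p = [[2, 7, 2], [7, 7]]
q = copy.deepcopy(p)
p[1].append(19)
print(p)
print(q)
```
[[2, 7, 2], [7, 7, 19]]
[[2, 7, 2], [7, 7]]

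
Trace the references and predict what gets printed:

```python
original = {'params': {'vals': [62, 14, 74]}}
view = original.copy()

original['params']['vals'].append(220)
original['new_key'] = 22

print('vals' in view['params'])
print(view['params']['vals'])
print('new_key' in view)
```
True
[62, 14, 74, 220]
False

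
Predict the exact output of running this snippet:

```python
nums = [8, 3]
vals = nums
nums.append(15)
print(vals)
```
[8, 3, 15]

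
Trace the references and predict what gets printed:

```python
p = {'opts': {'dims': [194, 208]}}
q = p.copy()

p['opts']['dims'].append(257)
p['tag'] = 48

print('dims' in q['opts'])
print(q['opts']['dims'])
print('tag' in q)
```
True
[194, 208, 257]
False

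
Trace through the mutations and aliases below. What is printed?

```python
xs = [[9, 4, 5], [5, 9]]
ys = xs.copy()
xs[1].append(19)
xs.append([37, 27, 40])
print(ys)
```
[[9, 4, 5], [5, 9, 19]]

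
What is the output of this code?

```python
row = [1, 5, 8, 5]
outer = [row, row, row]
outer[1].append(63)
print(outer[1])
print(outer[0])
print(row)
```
[1, 5, 8, 5, 63]
[1, 5, 8, 5, 63]
[1, 5, 8, 5, 63]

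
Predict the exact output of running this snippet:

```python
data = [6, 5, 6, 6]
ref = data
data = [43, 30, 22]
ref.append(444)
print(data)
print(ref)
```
[43, 30, 22]
[6, 5, 6, 6, 444]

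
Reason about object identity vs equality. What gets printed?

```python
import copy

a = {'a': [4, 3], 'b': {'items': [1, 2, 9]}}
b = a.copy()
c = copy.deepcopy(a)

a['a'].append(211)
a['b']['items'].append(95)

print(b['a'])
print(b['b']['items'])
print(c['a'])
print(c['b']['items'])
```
[4, 3, 211]
[1, 2, 9, 95]
[4, 3]
[1, 2, 9]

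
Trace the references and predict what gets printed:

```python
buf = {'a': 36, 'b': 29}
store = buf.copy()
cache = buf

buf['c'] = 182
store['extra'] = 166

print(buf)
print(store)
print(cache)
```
{'a': 36, 'b': 29, 'c': 182}
{'a': 36, 'b': 29, 'extra': 166}
{'a': 36, 'b': 29, 'c': 182}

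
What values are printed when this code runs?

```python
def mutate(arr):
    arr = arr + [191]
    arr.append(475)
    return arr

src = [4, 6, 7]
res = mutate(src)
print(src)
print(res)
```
[4, 6, 7]
[4, 6, 7, 191, 475]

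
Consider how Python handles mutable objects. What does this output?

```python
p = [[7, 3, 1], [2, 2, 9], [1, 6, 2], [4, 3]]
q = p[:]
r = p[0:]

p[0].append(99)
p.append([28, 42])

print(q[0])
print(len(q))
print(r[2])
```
[7, 3, 1, 99]
4
[1, 6, 2]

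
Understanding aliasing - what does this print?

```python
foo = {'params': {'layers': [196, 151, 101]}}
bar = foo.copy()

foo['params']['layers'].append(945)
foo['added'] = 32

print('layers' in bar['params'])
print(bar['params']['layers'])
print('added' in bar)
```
True
[196, 151, 101, 945]
False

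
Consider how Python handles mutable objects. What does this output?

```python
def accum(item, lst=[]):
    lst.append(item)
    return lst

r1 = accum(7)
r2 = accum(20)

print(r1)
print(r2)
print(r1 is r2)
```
[7, 20]
[7, 20]
True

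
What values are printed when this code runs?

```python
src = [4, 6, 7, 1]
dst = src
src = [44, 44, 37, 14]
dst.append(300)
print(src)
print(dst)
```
[44, 44, 37, 14]
[4, 6, 7, 1, 300]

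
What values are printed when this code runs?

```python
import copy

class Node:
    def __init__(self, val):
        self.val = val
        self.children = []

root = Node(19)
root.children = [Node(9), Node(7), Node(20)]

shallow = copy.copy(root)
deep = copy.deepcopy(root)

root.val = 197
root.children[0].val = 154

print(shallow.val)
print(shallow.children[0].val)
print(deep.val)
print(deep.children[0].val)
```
19
154
19
9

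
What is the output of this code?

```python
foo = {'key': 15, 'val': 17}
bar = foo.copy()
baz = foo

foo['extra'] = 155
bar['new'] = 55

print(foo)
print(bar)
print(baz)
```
{'key': 15, 'val': 17, 'extra': 155}
{'key': 15, 'val': 17, 'new': 55}
{'key': 15, 'val': 17, 'extra': 155}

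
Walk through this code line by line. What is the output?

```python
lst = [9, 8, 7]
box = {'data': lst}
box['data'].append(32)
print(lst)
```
[9, 8, 7, 32]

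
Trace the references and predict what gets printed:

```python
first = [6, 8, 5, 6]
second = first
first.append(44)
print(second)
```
[6, 8, 5, 6, 44]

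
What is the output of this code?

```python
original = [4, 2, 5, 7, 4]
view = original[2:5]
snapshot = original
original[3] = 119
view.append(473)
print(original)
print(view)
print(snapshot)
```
[4, 2, 5, 119, 4]
[5, 7, 4, 473]
[4, 2, 5, 119, 4]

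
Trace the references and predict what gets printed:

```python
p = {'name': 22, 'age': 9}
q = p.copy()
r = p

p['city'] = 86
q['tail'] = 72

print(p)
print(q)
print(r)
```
{'name': 22, 'age': 9, 'city': 86}
{'name': 22, 'age': 9, 'tail': 72}
{'name': 22, 'age': 9, 'city': 86}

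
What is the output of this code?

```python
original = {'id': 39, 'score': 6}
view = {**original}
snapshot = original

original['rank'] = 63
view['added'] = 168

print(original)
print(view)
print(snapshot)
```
{'id': 39, 'score': 6, 'rank': 63}
{'id': 39, 'score': 6, 'added': 168}
{'id': 39, 'score': 6, 'rank': 63}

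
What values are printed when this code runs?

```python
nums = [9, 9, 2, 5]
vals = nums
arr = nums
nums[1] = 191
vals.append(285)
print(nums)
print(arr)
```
[9, 191, 2, 5, 285]
[9, 191, 2, 5, 285]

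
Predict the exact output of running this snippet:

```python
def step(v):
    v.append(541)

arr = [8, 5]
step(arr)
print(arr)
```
[8, 5, 541]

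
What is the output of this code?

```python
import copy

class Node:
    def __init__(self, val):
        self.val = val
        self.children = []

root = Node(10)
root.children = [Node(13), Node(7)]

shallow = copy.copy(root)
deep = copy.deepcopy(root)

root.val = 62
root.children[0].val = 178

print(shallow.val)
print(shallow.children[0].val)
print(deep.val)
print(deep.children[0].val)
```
10
178
10
13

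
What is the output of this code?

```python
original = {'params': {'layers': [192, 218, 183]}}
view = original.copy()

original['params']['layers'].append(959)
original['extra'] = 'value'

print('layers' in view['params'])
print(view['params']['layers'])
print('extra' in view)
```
True
[192, 218, 183, 959]
False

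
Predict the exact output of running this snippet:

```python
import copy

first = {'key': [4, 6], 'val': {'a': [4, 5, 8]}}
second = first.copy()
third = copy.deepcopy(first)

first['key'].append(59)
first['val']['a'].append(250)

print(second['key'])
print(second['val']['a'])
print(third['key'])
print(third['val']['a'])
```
[4, 6, 59]
[4, 5, 8, 250]
[4, 6]
[4, 5, 8]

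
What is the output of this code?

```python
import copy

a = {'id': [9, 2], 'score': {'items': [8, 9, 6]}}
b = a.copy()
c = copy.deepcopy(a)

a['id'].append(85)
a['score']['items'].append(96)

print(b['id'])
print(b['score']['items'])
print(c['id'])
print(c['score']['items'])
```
[9, 2, 85]
[8, 9, 6, 96]
[9, 2]
[8, 9, 6]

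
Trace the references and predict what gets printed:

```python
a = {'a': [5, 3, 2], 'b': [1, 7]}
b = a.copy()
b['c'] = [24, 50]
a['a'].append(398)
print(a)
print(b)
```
{'a': [5, 3, 2, 398], 'b': [1, 7]}
{'a': [5, 3, 2, 398], 'b': [1, 7], 'c': [24, 50]}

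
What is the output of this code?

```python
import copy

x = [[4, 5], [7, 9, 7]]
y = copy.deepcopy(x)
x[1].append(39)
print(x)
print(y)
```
[[4, 5], [7, 9, 7, 39]]
[[4, 5], [7, 9, 7]]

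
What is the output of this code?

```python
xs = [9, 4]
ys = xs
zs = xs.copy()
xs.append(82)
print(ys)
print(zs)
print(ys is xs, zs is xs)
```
[9, 4, 82]
[9, 4]
True False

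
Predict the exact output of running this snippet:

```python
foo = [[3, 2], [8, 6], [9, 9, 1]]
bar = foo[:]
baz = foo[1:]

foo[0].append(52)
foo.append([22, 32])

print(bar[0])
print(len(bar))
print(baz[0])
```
[3, 2, 52]
3
[8, 6]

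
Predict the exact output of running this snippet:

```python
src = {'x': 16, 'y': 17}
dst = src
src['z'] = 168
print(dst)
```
{'x': 16, 'y': 17, 'z': 168}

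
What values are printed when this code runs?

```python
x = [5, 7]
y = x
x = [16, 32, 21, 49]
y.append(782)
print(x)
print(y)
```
[16, 32, 21, 49]
[5, 7, 782]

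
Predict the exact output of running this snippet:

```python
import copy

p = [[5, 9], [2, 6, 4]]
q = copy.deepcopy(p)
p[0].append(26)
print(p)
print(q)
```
[[5, 9, 26], [2, 6, 4]]
[[5, 9], [2, 6, 4]]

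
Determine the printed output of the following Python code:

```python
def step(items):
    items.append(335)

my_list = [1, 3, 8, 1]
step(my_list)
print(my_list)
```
[1, 3, 8, 1, 335]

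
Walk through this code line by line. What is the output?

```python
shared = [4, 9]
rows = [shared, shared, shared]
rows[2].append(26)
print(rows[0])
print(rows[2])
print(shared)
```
[4, 9, 26]
[4, 9, 26]
[4, 9, 26]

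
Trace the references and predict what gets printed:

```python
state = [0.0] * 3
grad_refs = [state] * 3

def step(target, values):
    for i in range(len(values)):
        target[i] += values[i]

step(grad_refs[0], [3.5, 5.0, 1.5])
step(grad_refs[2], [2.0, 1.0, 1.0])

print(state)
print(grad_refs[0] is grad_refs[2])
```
[5.5, 6.0, 2.5]
True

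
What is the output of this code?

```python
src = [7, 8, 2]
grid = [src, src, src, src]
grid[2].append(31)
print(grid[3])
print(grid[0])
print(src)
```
[7, 8, 2, 31]
[7, 8, 2, 31]
[7, 8, 2, 31]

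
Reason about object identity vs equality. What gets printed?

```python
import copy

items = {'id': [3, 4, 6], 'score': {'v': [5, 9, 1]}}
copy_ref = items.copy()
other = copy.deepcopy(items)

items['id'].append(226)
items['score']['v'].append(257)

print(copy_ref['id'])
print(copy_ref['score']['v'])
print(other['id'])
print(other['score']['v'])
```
[3, 4, 6, 226]
[5, 9, 1, 257]
[3, 4, 6]
[5, 9, 1]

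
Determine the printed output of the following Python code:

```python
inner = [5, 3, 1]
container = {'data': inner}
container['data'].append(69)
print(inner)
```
[5, 3, 1, 69]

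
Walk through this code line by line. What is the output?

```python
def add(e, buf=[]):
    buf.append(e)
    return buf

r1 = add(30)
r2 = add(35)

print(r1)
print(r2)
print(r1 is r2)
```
[30, 35]
[30, 35]
True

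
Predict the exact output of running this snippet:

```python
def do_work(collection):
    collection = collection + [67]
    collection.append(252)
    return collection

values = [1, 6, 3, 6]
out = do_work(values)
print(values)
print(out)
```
[1, 6, 3, 6]
[1, 6, 3, 6, 67, 252]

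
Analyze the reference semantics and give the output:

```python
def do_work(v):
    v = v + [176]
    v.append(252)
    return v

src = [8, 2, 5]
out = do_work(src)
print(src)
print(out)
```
[8, 2, 5]
[8, 2, 5, 176, 252]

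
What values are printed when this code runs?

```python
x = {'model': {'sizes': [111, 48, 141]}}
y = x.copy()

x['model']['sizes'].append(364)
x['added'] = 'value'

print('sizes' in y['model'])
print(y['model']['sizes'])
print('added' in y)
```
True
[111, 48, 141, 364]
False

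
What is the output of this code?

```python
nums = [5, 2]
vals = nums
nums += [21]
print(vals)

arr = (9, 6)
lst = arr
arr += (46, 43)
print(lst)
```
[5, 2, 21]
(9, 6)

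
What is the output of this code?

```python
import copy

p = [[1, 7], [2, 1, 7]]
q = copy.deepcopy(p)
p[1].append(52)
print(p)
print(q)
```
[[1, 7], [2, 1, 7, 52]]
[[1, 7], [2, 1, 7]]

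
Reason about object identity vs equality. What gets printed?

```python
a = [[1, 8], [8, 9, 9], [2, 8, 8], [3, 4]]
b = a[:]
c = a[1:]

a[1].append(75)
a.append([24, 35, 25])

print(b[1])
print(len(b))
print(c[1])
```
[8, 9, 9, 75]
4
[2, 8, 8]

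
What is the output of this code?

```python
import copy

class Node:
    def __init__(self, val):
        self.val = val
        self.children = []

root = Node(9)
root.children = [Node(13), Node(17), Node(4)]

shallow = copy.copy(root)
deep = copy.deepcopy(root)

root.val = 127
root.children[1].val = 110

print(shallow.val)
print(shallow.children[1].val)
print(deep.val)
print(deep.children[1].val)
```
9
110
9
17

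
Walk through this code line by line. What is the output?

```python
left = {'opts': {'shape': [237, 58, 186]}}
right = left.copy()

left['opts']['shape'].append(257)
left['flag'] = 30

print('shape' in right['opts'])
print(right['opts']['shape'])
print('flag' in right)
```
True
[237, 58, 186, 257]
False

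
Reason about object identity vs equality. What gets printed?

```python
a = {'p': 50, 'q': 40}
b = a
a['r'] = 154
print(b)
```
{'p': 50, 'q': 40, 'r': 154}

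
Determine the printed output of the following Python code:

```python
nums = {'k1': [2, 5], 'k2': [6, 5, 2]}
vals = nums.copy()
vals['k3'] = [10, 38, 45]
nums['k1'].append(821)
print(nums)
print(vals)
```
{'k1': [2, 5, 821], 'k2': [6, 5, 2]}
{'k1': [2, 5, 821], 'k2': [6, 5, 2], 'k3': [10, 38, 45]}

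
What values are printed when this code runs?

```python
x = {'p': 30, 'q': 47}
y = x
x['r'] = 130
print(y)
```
{'p': 30, 'q': 47, 'r': 130}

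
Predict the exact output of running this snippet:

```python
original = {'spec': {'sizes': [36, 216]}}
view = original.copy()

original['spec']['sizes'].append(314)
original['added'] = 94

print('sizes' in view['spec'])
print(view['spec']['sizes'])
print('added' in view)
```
True
[36, 216, 314]
False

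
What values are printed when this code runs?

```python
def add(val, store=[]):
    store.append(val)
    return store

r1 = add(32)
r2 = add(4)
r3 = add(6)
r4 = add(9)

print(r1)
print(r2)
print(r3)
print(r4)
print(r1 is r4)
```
[32, 4, 6, 9]
[32, 4, 6, 9]
[32, 4, 6, 9]
[32, 4, 6, 9]
True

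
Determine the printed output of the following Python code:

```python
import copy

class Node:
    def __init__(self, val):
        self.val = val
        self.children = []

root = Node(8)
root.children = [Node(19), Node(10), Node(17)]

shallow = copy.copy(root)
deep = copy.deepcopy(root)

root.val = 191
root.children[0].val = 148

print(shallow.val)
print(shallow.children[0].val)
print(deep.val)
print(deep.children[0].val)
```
8
148
8
19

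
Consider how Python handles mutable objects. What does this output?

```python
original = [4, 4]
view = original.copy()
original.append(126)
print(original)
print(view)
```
[4, 4, 126]
[4, 4]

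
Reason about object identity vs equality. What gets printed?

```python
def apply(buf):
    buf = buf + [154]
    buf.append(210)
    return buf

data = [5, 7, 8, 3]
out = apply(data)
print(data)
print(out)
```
[5, 7, 8, 3]
[5, 7, 8, 3, 154, 210]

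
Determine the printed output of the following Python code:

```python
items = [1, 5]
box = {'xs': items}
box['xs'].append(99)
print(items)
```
[1, 5, 99]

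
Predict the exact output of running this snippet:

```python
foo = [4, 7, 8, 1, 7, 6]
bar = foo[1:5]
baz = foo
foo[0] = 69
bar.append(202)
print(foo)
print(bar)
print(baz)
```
[69, 7, 8, 1, 7, 6]
[7, 8, 1, 7, 202]
[69, 7, 8, 1, 7, 6]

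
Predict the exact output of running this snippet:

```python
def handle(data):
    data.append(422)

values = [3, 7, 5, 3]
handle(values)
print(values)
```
[3, 7, 5, 3, 422]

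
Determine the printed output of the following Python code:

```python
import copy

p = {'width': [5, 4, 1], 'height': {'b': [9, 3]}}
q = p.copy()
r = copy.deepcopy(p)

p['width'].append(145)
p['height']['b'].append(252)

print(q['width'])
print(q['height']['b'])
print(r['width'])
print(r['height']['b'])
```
[5, 4, 1, 145]
[9, 3, 252]
[5, 4, 1]
[9, 3]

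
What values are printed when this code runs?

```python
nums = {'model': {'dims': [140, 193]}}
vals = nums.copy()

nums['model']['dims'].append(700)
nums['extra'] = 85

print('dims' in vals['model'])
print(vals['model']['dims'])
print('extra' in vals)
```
True
[140, 193, 700]
False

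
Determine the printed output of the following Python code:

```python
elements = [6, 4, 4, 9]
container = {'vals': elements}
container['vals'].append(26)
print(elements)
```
[6, 4, 4, 9, 26]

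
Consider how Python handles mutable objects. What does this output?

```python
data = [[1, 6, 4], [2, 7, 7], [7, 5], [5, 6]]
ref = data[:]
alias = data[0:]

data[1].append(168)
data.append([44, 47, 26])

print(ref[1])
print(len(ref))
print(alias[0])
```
[2, 7, 7, 168]
4
[1, 6, 4]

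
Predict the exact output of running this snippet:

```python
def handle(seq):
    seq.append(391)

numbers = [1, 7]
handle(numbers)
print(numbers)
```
[1, 7, 391]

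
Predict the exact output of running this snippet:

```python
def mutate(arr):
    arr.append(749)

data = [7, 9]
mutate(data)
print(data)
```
[7, 9, 749]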